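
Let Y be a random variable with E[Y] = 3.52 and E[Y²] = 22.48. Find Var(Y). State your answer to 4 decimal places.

10.0896

Var(Y) = 22.48 − (3.52)² = 10.0896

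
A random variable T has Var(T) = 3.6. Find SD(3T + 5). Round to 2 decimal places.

Var(3T + 5) = (3)²·3.6 = 32.4
SD(3T + 5) = √32.4 ≈ 5.69

5.69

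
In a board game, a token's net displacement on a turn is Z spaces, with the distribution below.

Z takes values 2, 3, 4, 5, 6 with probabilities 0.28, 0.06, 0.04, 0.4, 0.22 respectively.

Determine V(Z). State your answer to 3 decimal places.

2.412

E[Z] = (2)(0.28) + (3)(0.06) + (4)(0.04) + (5)(0.4) + (6)(0.22) = 4.22
E[Z²] = (2)²(0.28) + (3)²(0.06) + (4)²(0.04) + (5)²(0.4) + (6)²(0.22) = 20.22
V(Z) = E[Z²] − (E[Z])² = 20.22 − (4.22)² = 2.4116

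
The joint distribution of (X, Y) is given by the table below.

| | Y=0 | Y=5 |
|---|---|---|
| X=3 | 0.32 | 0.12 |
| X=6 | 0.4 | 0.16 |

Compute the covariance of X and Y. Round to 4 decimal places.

E[X] = 4.68,  E[Y] = 1.4
E[XY] = 6.6
Cov(X,Y) = E[XY] − E[X]E[Y] = 6.6 − (4.68)(1.4) = 0.048

0.0480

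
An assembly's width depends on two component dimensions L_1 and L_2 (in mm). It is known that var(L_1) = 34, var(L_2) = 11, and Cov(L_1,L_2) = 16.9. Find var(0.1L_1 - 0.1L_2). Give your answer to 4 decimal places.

var(0.1L_1 - 0.1L_2) = (0.1)²·var(L_1) + (-0.1)²·var(L_2) + 2·(0.1)·(-0.1)·Cov(L_1,L_2)
= 0.01·34 + 0.01·11 + -0.02·16.9 = 0.112

0.1120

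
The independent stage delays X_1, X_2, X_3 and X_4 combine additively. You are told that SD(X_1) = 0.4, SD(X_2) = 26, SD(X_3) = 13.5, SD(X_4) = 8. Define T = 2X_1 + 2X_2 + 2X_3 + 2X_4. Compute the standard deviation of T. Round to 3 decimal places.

V(X_1) = 0.16, V(X_2) = 676, V(X_3) = 182.25, V(X_4) = 64
By independence, V(T) = (2)²V(X_1) + (2)²V(X_2) + (2)²V(X_3) + (2)²V(X_4)
= (2)²·0.16 + (2)²·676 + (2)²·182.25 + (2)²·64 = 3689.64
SD(T) = √3689.64 ≈ 60.742

60.742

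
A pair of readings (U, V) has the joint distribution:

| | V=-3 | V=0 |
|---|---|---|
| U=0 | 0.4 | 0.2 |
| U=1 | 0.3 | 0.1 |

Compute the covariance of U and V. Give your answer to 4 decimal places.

-0.0600

E[U] = 0.4,  E[V] = -2.1
E[UV] = -0.9
Cov(U,V) = E[UV] − E[U]E[V] = -0.9 − (0.4)(-2.1) = -0.06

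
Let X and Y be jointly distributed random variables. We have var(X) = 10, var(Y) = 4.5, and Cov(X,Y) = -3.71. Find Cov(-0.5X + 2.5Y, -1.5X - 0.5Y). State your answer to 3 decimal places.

14.860

Cov(-0.5X + 2.5Y, -1.5X - 0.5Y) = (-0.5)(-1.5)var(X) + (2.5)(-0.5)var(Y) + [(-0.5)(-0.5) + (2.5)(-1.5)]Cov(X,Y)
= 0.75·10 + -1.25·4.5 + -3.5·-3.71 = 14.86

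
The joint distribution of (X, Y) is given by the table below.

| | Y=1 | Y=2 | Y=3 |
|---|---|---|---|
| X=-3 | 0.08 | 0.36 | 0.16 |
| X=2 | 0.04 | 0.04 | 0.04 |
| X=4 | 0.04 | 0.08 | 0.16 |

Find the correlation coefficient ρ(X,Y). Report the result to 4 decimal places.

E[X] = -0.44,  E[Y] = 2.2
E[XY] = -0.64
Cov(X,Y) = E[XY] − E[X]E[Y] = -0.64 − (-0.44)(2.2) = 0.328
Var(X) = 10.1664,  Var(Y) = 0.48
ρ = 0.328 / √(10.1664·0.48) ≈ 0.1485

0.1485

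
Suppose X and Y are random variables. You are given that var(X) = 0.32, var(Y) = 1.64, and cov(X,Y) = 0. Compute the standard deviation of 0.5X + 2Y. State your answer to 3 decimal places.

2.577

var(0.5X + 2Y) = (0.5)²·var(X) + (2)²·var(Y) + 2·(0.5)·(2)·cov(X,Y)
= 0.25·0.32 + 4·1.64 + 2·0 = 6.64
sd(0.5X + 2Y) = √6.64 ≈ 2.577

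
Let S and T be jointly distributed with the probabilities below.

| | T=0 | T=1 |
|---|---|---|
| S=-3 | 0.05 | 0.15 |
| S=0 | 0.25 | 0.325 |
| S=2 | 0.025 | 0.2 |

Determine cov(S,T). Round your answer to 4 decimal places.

E[S] = -0.15,  E[T] = 0.675
E[ST] = -0.05
cov(S,T) = E[ST] − E[S]E[T] = -0.05 − (-0.15)(0.675) = 0.05125

0.0513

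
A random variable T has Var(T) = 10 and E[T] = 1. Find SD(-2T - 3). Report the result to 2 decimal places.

6.32

Var(-2T - 3) = (-2)²·10 = 40
SD(-2T - 3) = √40 ≈ 6.32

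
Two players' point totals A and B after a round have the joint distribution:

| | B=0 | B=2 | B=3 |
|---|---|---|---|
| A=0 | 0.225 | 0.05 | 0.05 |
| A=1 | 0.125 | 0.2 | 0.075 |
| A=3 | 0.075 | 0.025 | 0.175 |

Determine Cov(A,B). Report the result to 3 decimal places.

E[A] = 1.225,  E[B] = 1.45
E[AB] = 2.35
Cov(A,B) = E[AB] − E[A]E[B] = 2.35 − (1.225)(1.45) = 0.57375

0.574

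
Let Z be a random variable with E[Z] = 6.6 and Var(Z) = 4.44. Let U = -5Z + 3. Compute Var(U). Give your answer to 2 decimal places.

111.00

Var(-5Z + 3) = (-5)²·Var(Z) = 25·4.44 = 111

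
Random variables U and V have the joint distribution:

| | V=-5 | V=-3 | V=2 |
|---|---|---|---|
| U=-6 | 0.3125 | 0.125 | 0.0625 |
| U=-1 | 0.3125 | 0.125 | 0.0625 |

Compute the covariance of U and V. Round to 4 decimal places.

E[U] = -3.5,  E[V] = -3.625
E[UV] = 12.6875
cov(U,V) = E[UV] − E[U]E[V] = 12.6875 − (-3.5)(-3.625) = 0

0.0000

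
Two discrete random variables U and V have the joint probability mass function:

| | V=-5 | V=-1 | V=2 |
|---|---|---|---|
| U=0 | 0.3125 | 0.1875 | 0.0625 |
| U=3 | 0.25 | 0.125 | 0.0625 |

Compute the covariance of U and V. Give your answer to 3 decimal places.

0.023

E[U] = 1.3125,  E[V] = -2.875
E[UV] = -3.75
Cov(U,V) = E[UV] − E[U]E[V] = -3.75 − (1.3125)(-2.875) = 0.0234375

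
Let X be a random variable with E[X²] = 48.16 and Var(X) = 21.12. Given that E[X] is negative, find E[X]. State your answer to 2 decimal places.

(E[X])² = E[X²] − Var(X) = 48.16 − 21.12 = 27.04
E[X] = −√27.04 = -5.2

-5.20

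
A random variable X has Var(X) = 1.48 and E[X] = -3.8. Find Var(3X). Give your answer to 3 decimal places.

13.320

Var(3X) = (3)²·Var(X) = 9·1.48 = 13.32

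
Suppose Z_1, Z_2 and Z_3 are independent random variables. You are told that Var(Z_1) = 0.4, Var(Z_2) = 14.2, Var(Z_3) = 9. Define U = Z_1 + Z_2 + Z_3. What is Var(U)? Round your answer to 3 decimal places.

By independence, Var(U) = (1)²Var(Z_1) + (1)²Var(Z_2) + (1)²Var(Z_3)
= (1)²·0.4 + (1)²·14.2 + (1)²·9 = 23.6

23.600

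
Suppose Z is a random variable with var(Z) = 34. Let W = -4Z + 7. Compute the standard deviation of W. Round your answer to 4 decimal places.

23.3238

var(-4Z + 7) = (-4)²·34 = 544
SD(W) = √544 ≈ 23.3238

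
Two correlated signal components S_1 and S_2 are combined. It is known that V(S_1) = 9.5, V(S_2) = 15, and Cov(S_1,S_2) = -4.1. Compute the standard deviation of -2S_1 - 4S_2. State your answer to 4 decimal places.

V(-2S_1 - 4S_2) = (-2)²·V(S_1) + (-4)²·V(S_2) + 2·(-2)·(-4)·Cov(S_1,S_2)
= 4·9.5 + 16·15 + 16·-4.1 = 212.4
SD(-2S_1 - 4S_2) = √212.4 ≈ 14.5739

14.5739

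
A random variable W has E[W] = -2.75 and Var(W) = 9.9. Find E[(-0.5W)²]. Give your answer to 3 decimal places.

E[-0.5W] = -0.5·-2.75 = 1.375
Var(-0.5W) = (-0.5)²·9.9 = 2.475
E[(-0.5W)²] = Var((-0.5W)) + (E[(-0.5W)])² = 2.475 + (1.375)² = 4.365625

4.366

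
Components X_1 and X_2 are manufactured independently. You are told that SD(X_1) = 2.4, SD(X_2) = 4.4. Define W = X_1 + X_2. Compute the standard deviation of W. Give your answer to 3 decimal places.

Var(X_1) = 5.76, Var(X_2) = 19.36
By independence, Var(W) = (1)²Var(X_1) + (1)²Var(X_2)
= (1)²·5.76 + (1)²·19.36 = 25.12
SD(W) = √25.12 ≈ 5.012

5.012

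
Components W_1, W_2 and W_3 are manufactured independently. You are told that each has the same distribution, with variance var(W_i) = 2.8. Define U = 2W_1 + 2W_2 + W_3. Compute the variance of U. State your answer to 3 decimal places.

By independence, var(U) = (2)²var(W_1) + (2)²var(W_2) + (1)²var(W_3)
= (2)²·2.8 + (2)²·2.8 + (1)²·2.8 = 25.2

25.200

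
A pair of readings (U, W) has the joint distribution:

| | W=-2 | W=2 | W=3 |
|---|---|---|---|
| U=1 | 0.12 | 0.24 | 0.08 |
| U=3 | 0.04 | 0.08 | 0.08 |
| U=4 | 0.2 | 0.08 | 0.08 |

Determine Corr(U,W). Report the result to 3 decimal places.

-0.187

E[U] = 2.48,  E[W] = 0.8
E[UW] = 1.44
Cov(U,W) = E[UW] − E[U]E[W] = 1.44 − (2.48)(0.8) = -0.544
Var(U) = 1.8496,  Var(W) = 4.56
ρ = -0.544 / √(1.8496·4.56) ≈ -0.187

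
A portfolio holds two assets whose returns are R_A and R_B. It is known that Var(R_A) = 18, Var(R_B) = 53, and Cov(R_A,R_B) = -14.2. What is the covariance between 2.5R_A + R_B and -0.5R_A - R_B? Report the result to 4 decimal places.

Cov(2.5R_A + R_B, -0.5R_A - R_B) = (2.5)(-0.5)Var(R_A) + (1)(-1)Var(R_B) + [(2.5)(-1) + (1)(-0.5)]Cov(R_A,R_B)
= -1.25·18 + -1·53 + -3·-14.2 = -32.9

-32.9000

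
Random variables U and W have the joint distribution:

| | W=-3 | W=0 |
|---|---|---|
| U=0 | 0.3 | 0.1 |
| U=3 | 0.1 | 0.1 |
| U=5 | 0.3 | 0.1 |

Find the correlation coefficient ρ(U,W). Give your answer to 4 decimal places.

0.0194

E[U] = 2.6,  E[W] = -2.1
E[UW] = -5.4
cov(U,W) = E[UW] − E[U]E[W] = -5.4 − (2.6)(-2.1) = 0.06
V(U) = 5.04,  V(W) = 1.89
ρ = 0.06 / √(5.04·1.89) ≈ 0.0194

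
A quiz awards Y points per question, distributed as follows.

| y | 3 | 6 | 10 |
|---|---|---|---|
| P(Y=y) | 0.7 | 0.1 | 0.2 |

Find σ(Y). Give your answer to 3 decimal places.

E[Y] = (3)(0.7) + (6)(0.1) + (10)(0.2) = 4.7
E[Y²] = (3)²(0.7) + (6)²(0.1) + (10)²(0.2) = 29.9
var(Y) = E[Y²] − (E[Y])² = 29.9 − (4.7)² = 7.81
σ(Y) = √7.81 ≈ 2.795

2.795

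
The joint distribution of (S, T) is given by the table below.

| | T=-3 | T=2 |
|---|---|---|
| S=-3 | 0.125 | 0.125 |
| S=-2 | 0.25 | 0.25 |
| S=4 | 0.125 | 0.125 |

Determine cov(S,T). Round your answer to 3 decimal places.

E[S] = -0.75,  E[T] = -0.5
E[ST] = 0.375
cov(S,T) = E[ST] − E[S]E[T] = 0.375 − (-0.75)(-0.5) = 0

0.000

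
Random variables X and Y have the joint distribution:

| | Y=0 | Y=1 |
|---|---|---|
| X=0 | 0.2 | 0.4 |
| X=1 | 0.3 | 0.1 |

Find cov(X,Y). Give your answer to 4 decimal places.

E[X] = 0.4,  E[Y] = 0.5
E[XY] = 0.1
cov(X,Y) = E[XY] − E[X]E[Y] = 0.1 − (0.4)(0.5) = -0.1

-0.1000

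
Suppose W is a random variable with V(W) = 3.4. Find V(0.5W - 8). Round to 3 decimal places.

V(0.5W - 8) = (0.5)²·V(W) = 0.25·3.4 = 0.85

0.850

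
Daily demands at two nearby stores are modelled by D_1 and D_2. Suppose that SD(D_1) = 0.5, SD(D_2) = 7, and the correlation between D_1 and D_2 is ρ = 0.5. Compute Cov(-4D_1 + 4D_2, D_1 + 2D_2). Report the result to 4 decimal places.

384.0000

var(D_1) = (0.5)² = 0.25;  var(D_2) = (7)² = 49
Cov(D_1,D_2) = ρ·SD(D_1)·SD(D_2) = 0.5·0.5·7 = 1.75
Cov(-4D_1 + 4D_2, D_1 + 2D_2) = (-4)(1)var(D_1) + (4)(2)var(D_2) + [(-4)(2) + (4)(1)]Cov(D_1,D_2)
= -4·0.25 + 8·49 + -4·1.75 = 384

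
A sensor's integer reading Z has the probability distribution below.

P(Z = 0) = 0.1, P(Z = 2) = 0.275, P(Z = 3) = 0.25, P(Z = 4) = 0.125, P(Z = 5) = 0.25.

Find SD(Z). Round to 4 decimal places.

E[Z] = (0)(0.1) + (2)(0.275) + (3)(0.25) + (4)(0.125) + (5)(0.25) = 3.05
E[Z²] = (0)²(0.1) + (2)²(0.275) + (3)²(0.25) + (4)²(0.125) + (5)²(0.25) = 11.6
V(Z) = E[Z²] − (E[Z])² = 11.6 − (3.05)² = 2.2975
SD(Z) = √2.2975 ≈ 1.5158

1.5158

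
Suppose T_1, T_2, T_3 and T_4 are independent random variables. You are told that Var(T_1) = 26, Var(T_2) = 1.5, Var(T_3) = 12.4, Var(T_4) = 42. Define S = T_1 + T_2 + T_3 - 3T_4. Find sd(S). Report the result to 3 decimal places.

20.443

By independence, Var(S) = (1)²Var(T_1) + (1)²Var(T_2) + (1)²Var(T_3) + (-3)²Var(T_4)
= (1)²·26 + (1)²·1.5 + (1)²·12.4 + (-3)²·42 = 417.9
sd(S) = √417.9 ≈ 20.443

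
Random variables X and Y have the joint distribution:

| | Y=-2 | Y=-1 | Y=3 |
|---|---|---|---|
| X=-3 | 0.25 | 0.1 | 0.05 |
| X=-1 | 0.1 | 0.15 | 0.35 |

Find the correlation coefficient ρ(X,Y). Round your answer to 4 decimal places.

0.4929

E[X] = -1.8,  E[Y] = 0.25
E[XY] = 0.65
Cov(X,Y) = E[XY] − E[X]E[Y] = 0.65 − (-1.8)(0.25) = 1.1
Var(X) = 0.96,  Var(Y) = 5.1875
ρ = 1.1 / √(0.96·5.1875) ≈ 0.4929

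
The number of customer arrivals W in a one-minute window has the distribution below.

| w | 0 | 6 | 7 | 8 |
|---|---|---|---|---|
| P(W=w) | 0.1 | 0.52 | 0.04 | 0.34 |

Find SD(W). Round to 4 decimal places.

2.2328

E[W] = (0)(0.1) + (6)(0.52) + (7)(0.04) + (8)(0.34) = 6.12
E[W²] = (0)²(0.1) + (6)²(0.52) + (7)²(0.04) + (8)²(0.34) = 42.44
Var(W) = E[W²] − (E[W])² = 42.44 − (6.12)² = 4.9856
SD(W) = √4.9856 ≈ 2.2328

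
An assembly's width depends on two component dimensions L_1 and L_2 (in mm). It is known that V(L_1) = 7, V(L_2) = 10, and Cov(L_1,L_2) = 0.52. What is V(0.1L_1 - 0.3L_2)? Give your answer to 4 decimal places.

V(0.1L_1 - 0.3L_2) = (0.1)²·V(L_1) + (-0.3)²·V(L_2) + 2·(0.1)·(-0.3)·Cov(L_1,L_2)
= 0.01·7 + 0.09·10 + -0.06·0.52 = 0.9388

0.9388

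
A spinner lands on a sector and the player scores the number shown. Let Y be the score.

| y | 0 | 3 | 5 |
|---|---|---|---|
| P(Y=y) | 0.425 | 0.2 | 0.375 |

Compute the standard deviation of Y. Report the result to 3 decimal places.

2.247

E[Y] = (0)(0.425) + (3)(0.2) + (5)(0.375) = 2.475
E[Y²] = (0)²(0.425) + (3)²(0.2) + (5)²(0.375) = 11.175
V(Y) = E[Y²] − (E[Y])² = 11.175 − (2.475)² = 5.049375
sd(Y) = √5.049375 ≈ 2.247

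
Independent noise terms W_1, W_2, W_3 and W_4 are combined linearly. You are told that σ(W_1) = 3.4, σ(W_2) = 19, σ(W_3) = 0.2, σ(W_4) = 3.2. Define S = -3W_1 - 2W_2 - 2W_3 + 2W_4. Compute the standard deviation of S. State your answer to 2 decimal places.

V(W_1) = 11.56, V(W_2) = 361, V(W_3) = 0.04, V(W_4) = 10.24
By independence, V(S) = (-3)²V(W_1) + (-2)²V(W_2) + (-2)²V(W_3) + (2)²V(W_4)
= (-3)²·11.56 + (-2)²·361 + (-2)²·0.04 + (2)²·10.24 = 1589.16
σ(S) = √1589.16 ≈ 39.86

39.86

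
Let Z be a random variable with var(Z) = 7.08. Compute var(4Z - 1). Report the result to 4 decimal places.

113.2800

var(4Z - 1) = (4)²·var(Z) = 16·7.08 = 113.28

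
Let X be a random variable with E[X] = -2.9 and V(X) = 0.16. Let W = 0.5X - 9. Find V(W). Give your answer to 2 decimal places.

0.04

V(0.5X - 9) = (0.5)²·V(X) = 0.25·0.16 = 0.04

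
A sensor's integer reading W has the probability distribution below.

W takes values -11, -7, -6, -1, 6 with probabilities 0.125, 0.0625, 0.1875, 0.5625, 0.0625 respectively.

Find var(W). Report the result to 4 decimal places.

E[W] = (-11)(0.125) + (-7)(0.0625) + (-6)(0.1875) + (-1)(0.5625) + (6)(0.0625) = -3.125
E[W²] = (-11)²(0.125) + (-7)²(0.0625) + (-6)²(0.1875) + (-1)²(0.5625) + (6)²(0.0625) = 27.75
var(W) = E[W²] − (E[W])² = 27.75 − (-3.125)² = 17.984375

17.9844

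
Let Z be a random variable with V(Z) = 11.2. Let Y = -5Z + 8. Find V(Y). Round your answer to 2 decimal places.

V(-5Z + 8) = (-5)²·V(Z) = 25·11.2 = 280

280.00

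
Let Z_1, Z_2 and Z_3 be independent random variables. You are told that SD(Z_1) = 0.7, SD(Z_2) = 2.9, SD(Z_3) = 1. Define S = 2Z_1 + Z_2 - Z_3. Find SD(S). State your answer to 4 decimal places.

var(Z_1) = 0.49, var(Z_2) = 8.41, var(Z_3) = 1
By independence, var(S) = (2)²var(Z_1) + (1)²var(Z_2) + (-1)²var(Z_3)
= (2)²·0.49 + (1)²·8.41 + (-1)²·1 = 11.37
SD(S) = √11.37 ≈ 3.3719

3.3719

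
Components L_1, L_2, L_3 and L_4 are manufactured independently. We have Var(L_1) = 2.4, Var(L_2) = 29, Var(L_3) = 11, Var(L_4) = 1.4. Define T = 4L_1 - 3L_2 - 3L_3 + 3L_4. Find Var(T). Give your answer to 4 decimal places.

By independence, Var(T) = (4)²Var(L_1) + (-3)²Var(L_2) + (-3)²Var(L_3) + (3)²Var(L_4)
= (4)²·2.4 + (-3)²·29 + (-3)²·11 + (3)²·1.4 = 411

411.0000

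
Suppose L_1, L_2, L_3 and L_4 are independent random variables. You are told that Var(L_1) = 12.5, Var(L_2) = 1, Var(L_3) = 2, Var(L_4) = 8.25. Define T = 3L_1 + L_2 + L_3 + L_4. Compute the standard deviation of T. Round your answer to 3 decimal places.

By independence, Var(T) = (3)²Var(L_1) + (1)²Var(L_2) + (1)²Var(L_3) + (1)²Var(L_4)
= (3)²·12.5 + (1)²·1 + (1)²·2 + (1)²·8.25 = 123.75
SD(T) = √123.75 ≈ 11.124

11.124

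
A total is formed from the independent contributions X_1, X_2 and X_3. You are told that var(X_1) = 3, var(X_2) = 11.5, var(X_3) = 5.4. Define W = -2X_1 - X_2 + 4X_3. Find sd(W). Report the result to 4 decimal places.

10.4833

By independence, var(W) = (-2)²var(X_1) + (-1)²var(X_2) + (4)²var(X_3)
= (-2)²·3 + (-1)²·11.5 + (4)²·5.4 = 109.9
sd(W) = √109.9 ≈ 10.4833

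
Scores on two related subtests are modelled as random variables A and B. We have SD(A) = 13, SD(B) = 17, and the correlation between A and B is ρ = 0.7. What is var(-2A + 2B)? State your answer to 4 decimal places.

var(A) = (13)² = 169;  var(B) = (17)² = 289
Cov(A,B) = ρ·SD(A)·SD(B) = 0.7·13·17 = 154.7
var(-2A + 2B) = (-2)²·var(A) + (2)²·var(B) + 2·(-2)·(2)·Cov(A,B)
= 4·169 + 4·289 + -8·154.7 = 594.4

594.4000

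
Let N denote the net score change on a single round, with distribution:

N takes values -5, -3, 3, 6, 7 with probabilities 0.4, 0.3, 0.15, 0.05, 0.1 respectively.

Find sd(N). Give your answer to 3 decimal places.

4.318

E[N] = (-5)(0.4) + (-3)(0.3) + (3)(0.15) + (6)(0.05) + (7)(0.1) = -1.45
E[N²] = (-5)²(0.4) + (-3)²(0.3) + (3)²(0.15) + (6)²(0.05) + (7)²(0.1) = 20.75
Var(N) = E[N²] − (E[N])² = 20.75 − (-1.45)² = 18.6475
sd(N) = √18.6475 ≈ 4.318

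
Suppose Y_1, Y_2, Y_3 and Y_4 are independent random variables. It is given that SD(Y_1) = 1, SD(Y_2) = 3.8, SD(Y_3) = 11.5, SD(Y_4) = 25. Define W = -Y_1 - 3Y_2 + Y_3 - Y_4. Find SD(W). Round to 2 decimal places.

var(Y_1) = 1, var(Y_2) = 14.44, var(Y_3) = 132.25, var(Y_4) = 625
By independence, var(W) = (-1)²var(Y_1) + (-3)²var(Y_2) + (1)²var(Y_3) + (-1)²var(Y_4)
= (-1)²·1 + (-3)²·14.44 + (1)²·132.25 + (-1)²·625 = 888.21
SD(W) = √888.21 ≈ 29.80

29.80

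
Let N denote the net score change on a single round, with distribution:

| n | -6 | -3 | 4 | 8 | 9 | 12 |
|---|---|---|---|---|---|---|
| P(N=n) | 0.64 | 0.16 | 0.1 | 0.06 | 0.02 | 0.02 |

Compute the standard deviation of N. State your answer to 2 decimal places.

5.03

E[N] = (-6)(0.64) + (-3)(0.16) + (4)(0.1) + (8)(0.06) + (9)(0.02) + (12)(0.02) = -3.02
E[N²] = (-6)²(0.64) + (-3)²(0.16) + (4)²(0.1) + (8)²(0.06) + (9)²(0.02) + (12)²(0.02) = 34.42
var(N) = E[N²] − (E[N])² = 34.42 − (-3.02)² = 25.2996
SD(N) = √25.2996 ≈ 5.03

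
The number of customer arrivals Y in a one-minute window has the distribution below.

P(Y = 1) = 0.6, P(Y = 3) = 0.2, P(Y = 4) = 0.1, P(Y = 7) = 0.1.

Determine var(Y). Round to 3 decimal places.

3.610

E[Y] = (1)(0.6) + (3)(0.2) + (4)(0.1) + (7)(0.1) = 2.3
E[Y²] = (1)²(0.6) + (3)²(0.2) + (4)²(0.1) + (7)²(0.1) = 8.9
var(Y) = E[Y²] − (E[Y])² = 8.9 − (2.3)² = 3.61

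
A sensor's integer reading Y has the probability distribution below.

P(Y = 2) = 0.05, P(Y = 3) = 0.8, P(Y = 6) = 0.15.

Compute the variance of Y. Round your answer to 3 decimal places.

1.240

E[Y] = (2)(0.05) + (3)(0.8) + (6)(0.15) = 3.4
E[Y²] = (2)²(0.05) + (3)²(0.8) + (6)²(0.15) = 12.8
Var(Y) = E[Y²] − (E[Y])² = 12.8 − (3.4)² = 1.24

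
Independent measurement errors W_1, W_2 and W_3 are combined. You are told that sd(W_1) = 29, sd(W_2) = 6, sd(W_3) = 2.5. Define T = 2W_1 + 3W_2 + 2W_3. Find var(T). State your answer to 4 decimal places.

var(W_1) = 841, var(W_2) = 36, var(W_3) = 6.25
By independence, var(T) = (2)²var(W_1) + (3)²var(W_2) + (2)²var(W_3)
= (2)²·841 + (3)²·36 + (2)²·6.25 = 3713

3713.0000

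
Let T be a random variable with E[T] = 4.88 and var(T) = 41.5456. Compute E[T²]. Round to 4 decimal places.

E[T²] = var(T) + (E[T])² = 41.5456 + (4.88)² = 65.36

65.3600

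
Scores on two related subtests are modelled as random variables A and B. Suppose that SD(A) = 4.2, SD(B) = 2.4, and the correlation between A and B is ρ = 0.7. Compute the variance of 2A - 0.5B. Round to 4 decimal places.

var(A) = (4.2)² = 17.64;  var(B) = (2.4)² = 5.76
Cov(A,B) = ρ·SD(A)·SD(B) = 0.7·4.2·2.4 = 7.056
var(2A - 0.5B) = (2)²·var(A) + (-0.5)²·var(B) + 2·(2)·(-0.5)·Cov(A,B)
= 4·17.64 + 0.25·5.76 + -2·7.056 = 57.888

57.8880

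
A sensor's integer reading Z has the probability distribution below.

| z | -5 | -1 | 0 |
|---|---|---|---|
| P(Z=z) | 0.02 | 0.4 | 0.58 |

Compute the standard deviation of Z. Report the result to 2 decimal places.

E[Z] = (-5)(0.02) + (-1)(0.4) + (0)(0.58) = -0.5
E[Z²] = (-5)²(0.02) + (-1)²(0.4) + (0)²(0.58) = 0.9
V(Z) = E[Z²] − (E[Z])² = 0.9 − (-0.5)² = 0.65
SD(Z) = √0.65 ≈ 0.81

0.81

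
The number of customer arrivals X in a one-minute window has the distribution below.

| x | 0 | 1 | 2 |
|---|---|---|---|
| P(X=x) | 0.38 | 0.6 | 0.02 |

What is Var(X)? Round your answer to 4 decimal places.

0.2704

E[X] = (0)(0.38) + (1)(0.6) + (2)(0.02) = 0.64
E[X²] = (0)²(0.38) + (1)²(0.6) + (2)²(0.02) = 0.68
Var(X) = E[X²] − (E[X])² = 0.68 − (0.64)² = 0.2704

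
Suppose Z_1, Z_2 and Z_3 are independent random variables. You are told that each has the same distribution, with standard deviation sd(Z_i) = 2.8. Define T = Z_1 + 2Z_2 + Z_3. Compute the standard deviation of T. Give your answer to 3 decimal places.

Var(Z_i) = (2.8)² = 7.84
By independence, Var(T) = (1)²Var(Z_1) + (2)²Var(Z_2) + (1)²Var(Z_3)
= (1)²·7.84 + (2)²·7.84 + (1)²·7.84 = 47.04
sd(T) = √47.04 ≈ 6.859

6.859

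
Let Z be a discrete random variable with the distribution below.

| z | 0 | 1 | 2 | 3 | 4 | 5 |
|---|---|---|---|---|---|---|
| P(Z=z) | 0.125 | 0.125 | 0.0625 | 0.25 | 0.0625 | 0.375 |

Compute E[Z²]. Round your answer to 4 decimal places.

E[Z²] = (0)²(0.125) + (1)²(0.125) + (2)²(0.0625) + (3)²(0.25) + (4)²(0.0625) + (5)²(0.375) = 13

13.0000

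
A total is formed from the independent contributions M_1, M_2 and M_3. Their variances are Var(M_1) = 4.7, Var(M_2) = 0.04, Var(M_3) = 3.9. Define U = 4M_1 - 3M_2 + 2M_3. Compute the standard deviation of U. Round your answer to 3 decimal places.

By independence, Var(U) = (4)²Var(M_1) + (-3)²Var(M_2) + (2)²Var(M_3)
= (4)²·4.7 + (-3)²·0.04 + (2)²·3.9 = 91.16
sd(U) = √91.16 ≈ 9.548

9.548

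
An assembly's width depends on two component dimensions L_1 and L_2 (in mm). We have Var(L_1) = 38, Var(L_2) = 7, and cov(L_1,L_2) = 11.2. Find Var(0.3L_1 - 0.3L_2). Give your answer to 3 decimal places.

2.034

Var(0.3L_1 - 0.3L_2) = (0.3)²·Var(L_1) + (-0.3)²·Var(L_2) + 2·(0.3)·(-0.3)·cov(L_1,L_2)
= 0.09·38 + 0.09·7 + -0.18·11.2 = 2.034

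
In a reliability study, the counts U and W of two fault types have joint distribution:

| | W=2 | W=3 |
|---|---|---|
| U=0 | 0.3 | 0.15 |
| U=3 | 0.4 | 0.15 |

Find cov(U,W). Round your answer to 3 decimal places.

-0.045

E[U] = 1.65,  E[W] = 2.3
E[UW] = 3.75
cov(U,W) = E[UW] − E[U]E[W] = 3.75 − (1.65)(2.3) = -0.045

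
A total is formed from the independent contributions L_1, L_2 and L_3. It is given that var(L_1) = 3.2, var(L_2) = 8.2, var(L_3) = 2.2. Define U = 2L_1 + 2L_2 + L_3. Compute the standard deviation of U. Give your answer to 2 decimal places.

By independence, var(U) = (2)²var(L_1) + (2)²var(L_2) + (1)²var(L_3)
= (2)²·3.2 + (2)²·8.2 + (1)²·2.2 = 47.8
SD(U) = √47.8 ≈ 6.91

6.91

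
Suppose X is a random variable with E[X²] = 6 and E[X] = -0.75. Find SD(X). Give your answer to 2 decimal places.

var(X) = 6 − (-0.75)² = 5.4375
SD(X) = √5.4375 ≈ 2.33

2.33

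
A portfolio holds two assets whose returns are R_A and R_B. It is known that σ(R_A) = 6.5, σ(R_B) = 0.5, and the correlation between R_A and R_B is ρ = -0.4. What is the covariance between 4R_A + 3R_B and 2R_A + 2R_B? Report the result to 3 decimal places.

321.300

Var(R_A) = (6.5)² = 42.25;  Var(R_B) = (0.5)² = 0.25
Cov(R_A,R_B) = ρ·σ(R_A)·σ(R_B) = -0.4·6.5·0.5 = -1.3
Cov(4R_A + 3R_B, 2R_A + 2R_B) = (4)(2)Var(R_A) + (3)(2)Var(R_B) + [(4)(2) + (3)(2)]Cov(R_A,R_B)
= 8·42.25 + 6·0.25 + 14·-1.3 = 321.3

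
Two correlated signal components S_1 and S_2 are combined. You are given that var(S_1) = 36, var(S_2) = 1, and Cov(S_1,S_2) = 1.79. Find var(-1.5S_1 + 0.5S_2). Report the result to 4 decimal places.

var(-1.5S_1 + 0.5S_2) = (-1.5)²·var(S_1) + (0.5)²·var(S_2) + 2·(-1.5)·(0.5)·Cov(S_1,S_2)
= 2.25·36 + 0.25·1 + -1.5·1.79 = 78.565

78.5650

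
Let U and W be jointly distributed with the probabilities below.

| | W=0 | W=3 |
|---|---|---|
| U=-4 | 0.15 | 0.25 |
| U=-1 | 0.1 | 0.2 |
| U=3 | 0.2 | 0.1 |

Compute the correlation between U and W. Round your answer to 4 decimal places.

-0.2427

E[U] = -1,  E[W] = 1.65
E[UW] = -2.7
cov(U,W) = E[UW] − E[U]E[W] = -2.7 − (-1)(1.65) = -1.05
V(U) = 8.4,  V(W) = 2.2275
ρ = -1.05 / √(8.4·2.2275) ≈ -0.2427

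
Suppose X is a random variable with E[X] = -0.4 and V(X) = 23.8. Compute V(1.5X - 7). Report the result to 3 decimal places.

53.550

V(1.5X - 7) = (1.5)²·V(X) = 2.25·23.8 = 53.55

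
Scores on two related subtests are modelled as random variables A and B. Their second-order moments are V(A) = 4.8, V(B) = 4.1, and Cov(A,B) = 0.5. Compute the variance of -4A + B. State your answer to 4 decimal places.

76.9000

V(-4A + B) = (-4)²·V(A) + (1)²·V(B) + 2·(-4)·(1)·Cov(A,B)
= 16·4.8 + 1·4.1 + -8·0.5 = 76.9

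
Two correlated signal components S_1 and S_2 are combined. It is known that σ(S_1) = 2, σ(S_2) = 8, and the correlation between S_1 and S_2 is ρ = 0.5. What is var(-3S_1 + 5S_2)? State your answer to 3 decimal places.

1396.000

var(S_1) = (2)² = 4;  var(S_2) = (8)² = 64
cov(S_1,S_2) = ρ·σ(S_1)·σ(S_2) = 0.5·2·8 = 8
var(-3S_1 + 5S_2) = (-3)²·var(S_1) + (5)²·var(S_2) + 2·(-3)·(5)·cov(S_1,S_2)
= 9·4 + 25·64 + -30·8 = 1396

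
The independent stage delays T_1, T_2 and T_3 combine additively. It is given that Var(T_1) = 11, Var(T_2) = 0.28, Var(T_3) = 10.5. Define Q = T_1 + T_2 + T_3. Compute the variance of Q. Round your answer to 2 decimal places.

By independence, Var(Q) = (1)²Var(T_1) + (1)²Var(T_2) + (1)²Var(T_3)
= (1)²·11 + (1)²·0.28 + (1)²·10.5 = 21.78

21.78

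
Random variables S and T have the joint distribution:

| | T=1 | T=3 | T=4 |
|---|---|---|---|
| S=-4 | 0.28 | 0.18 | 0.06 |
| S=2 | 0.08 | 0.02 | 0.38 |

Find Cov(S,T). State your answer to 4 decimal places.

E[S] = -1.12,  E[T] = 2.72
E[ST] = -0.92
Cov(S,T) = E[ST] − E[S]E[T] = -0.92 − (-1.12)(2.72) = 2.1264

2.1264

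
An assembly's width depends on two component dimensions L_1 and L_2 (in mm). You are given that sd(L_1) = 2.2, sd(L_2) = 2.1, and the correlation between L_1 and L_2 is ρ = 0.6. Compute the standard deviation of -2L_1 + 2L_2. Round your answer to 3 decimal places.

Var(L_1) = (2.2)² = 4.84;  Var(L_2) = (2.1)² = 4.41
cov(L_1,L_2) = ρ·sd(L_1)·sd(L_2) = 0.6·2.2·2.1 = 2.772
Var(-2L_1 + 2L_2) = (-2)²·Var(L_1) + (2)²·Var(L_2) + 2·(-2)·(2)·cov(L_1,L_2)
= 4·4.84 + 4·4.41 + -8·2.772 = 14.824
sd(-2L_1 + 2L_2) = √14.824 ≈ 3.850

3.850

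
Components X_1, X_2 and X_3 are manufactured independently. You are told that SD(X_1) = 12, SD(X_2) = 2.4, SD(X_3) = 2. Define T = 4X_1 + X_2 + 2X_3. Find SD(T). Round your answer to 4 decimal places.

var(X_1) = 144, var(X_2) = 5.76, var(X_3) = 4
By independence, var(T) = (4)²var(X_1) + (1)²var(X_2) + (2)²var(X_3)
= (4)²·144 + (1)²·5.76 + (2)²·4 = 2325.76
SD(T) = √2325.76 ≈ 48.2261

48.2261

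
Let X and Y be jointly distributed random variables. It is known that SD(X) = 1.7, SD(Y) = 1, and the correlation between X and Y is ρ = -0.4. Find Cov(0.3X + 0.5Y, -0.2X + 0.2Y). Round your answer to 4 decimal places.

Var(X) = (1.7)² = 2.89;  Var(Y) = (1)² = 1
Cov(X,Y) = ρ·SD(X)·SD(Y) = -0.4·1.7·1 = -0.68
Cov(0.3X + 0.5Y, -0.2X + 0.2Y) = (0.3)(-0.2)Var(X) + (0.5)(0.2)Var(Y) + [(0.3)(0.2) + (0.5)(-0.2)]Cov(X,Y)
= -0.06·2.89 + 0.1·1 + -0.04·-0.68 = -0.0462

-0.0462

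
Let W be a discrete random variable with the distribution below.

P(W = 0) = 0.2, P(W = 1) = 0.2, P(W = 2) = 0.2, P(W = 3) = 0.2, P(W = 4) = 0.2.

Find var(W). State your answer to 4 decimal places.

E[W] = (0)(0.2) + (1)(0.2) + (2)(0.2) + (3)(0.2) + (4)(0.2) = 2
E[W²] = (0)²(0.2) + (1)²(0.2) + (2)²(0.2) + (3)²(0.2) + (4)²(0.2) = 6
var(W) = E[W²] − (E[W])² = 6 − (2)² = 2

2.0000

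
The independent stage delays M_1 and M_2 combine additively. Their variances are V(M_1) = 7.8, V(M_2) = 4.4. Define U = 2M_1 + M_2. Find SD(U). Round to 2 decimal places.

By independence, V(U) = (2)²V(M_1) + (1)²V(M_2)
= (2)²·7.8 + (1)²·4.4 = 35.6
SD(U) = √35.6 ≈ 5.97

5.97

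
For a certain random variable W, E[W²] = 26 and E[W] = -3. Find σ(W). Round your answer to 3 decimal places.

4.123

Var(W) = 26 − (-3)² = 17
σ(W) = √17 ≈ 4.123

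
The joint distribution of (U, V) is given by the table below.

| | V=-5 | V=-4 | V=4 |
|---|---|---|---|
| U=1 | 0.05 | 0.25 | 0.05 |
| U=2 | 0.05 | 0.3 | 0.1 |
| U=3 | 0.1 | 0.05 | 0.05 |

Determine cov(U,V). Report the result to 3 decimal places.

E[U] = 1.85,  E[V] = -2.6
E[UV] = -4.65
cov(U,V) = E[UV] − E[U]E[V] = -4.65 − (1.85)(-2.6) = 0.16

0.160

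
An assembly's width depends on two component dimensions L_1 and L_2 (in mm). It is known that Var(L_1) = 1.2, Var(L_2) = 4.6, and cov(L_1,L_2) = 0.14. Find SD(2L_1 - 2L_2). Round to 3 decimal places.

Var(2L_1 - 2L_2) = (2)²·Var(L_1) + (-2)²·Var(L_2) + 2·(2)·(-2)·cov(L_1,L_2)
= 4·1.2 + 4·4.6 + -8·0.14 = 22.08
SD(2L_1 - 2L_2) = √22.08 ≈ 4.699

4.699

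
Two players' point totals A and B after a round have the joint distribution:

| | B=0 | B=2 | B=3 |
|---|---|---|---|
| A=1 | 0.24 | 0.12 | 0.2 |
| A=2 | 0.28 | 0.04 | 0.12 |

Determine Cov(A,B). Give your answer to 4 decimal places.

E[A] = 1.44,  E[B] = 1.28
E[AB] = 1.72
Cov(A,B) = E[AB] − E[A]E[B] = 1.72 − (1.44)(1.28) = -0.1232

-0.1232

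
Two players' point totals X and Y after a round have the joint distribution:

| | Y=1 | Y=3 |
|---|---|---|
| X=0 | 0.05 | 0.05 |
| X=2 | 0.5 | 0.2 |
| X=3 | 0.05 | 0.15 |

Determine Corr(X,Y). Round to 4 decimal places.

E[X] = 2,  E[Y] = 1.8
E[XY] = 3.7
Cov(X,Y) = E[XY] − E[X]E[Y] = 3.7 − (2)(1.8) = 0.1
Var(X) = 0.6,  Var(Y) = 0.96
ρ = 0.1 / √(0.6·0.96) ≈ 0.1318

0.1318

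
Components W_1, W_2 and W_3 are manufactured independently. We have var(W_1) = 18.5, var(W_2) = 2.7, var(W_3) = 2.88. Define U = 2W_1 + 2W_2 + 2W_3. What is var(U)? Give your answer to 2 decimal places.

By independence, var(U) = (2)²var(W_1) + (2)²var(W_2) + (2)²var(W_3)
= (2)²·18.5 + (2)²·2.7 + (2)²·2.88 = 96.32

96.32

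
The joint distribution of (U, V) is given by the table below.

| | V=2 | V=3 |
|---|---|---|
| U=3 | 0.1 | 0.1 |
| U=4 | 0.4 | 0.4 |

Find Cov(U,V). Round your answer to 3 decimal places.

E[U] = 3.8,  E[V] = 2.5
E[UV] = 9.5
Cov(U,V) = E[UV] − E[U]E[V] = 9.5 − (3.8)(2.5) = 0

0.000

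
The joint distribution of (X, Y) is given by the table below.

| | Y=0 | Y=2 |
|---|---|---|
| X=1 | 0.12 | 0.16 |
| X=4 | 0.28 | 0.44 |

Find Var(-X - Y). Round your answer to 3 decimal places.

2.870

E[X] = 3.16,  E[Y] = 1.2,  E[XY] = 3.84
Var(X) = 11.8 − (3.16)² = 1.8144;  Var(Y) = 2.4 − (1.2)² = 0.96
cov(X,Y) = 3.84 − (3.16)(1.2) = 0.048
Var(-X - Y) = (-1)²·1.8144 + (-1)²·0.96 + 2·(-1)·(-1)·0.048 = 2.8704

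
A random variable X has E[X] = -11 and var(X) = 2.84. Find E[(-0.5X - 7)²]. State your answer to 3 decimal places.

E[-0.5X - 7] = -0.5·-11 − 7 = -1.5
var(-0.5X - 7) = (-0.5)²·2.84 = 0.71
E[(-0.5X - 7)²] = var((-0.5X - 7)) + (E[(-0.5X - 7)])² = 0.71 + (-1.5)² = 2.96

2.960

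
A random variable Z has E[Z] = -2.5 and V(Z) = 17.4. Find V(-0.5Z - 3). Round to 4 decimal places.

4.3500

V(-0.5Z - 3) = (-0.5)²·V(Z) = 0.25·17.4 = 4.35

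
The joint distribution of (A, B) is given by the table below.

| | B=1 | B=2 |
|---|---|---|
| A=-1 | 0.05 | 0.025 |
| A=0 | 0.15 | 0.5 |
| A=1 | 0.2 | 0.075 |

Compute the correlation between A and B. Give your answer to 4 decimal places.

-0.2566

E[A] = 0.2,  E[B] = 1.6
E[AB] = 0.25
cov(A,B) = E[AB] − E[A]E[B] = 0.25 − (0.2)(1.6) = -0.07
Var(A) = 0.31,  Var(B) = 0.24
ρ = -0.07 / √(0.31·0.24) ≈ -0.2566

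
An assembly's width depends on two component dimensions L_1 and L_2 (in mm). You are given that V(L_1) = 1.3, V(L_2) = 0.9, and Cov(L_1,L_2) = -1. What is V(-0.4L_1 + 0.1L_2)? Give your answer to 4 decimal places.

0.2970

V(-0.4L_1 + 0.1L_2) = (-0.4)²·V(L_1) + (0.1)²·V(L_2) + 2·(-0.4)·(0.1)·Cov(L_1,L_2)
= 0.16·1.3 + 0.01·0.9 + -0.08·-1 = 0.297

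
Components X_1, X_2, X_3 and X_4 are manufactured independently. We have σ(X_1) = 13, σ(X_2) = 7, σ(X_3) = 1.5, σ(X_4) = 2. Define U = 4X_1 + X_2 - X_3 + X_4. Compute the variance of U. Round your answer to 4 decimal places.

var(X_1) = 169, var(X_2) = 49, var(X_3) = 2.25, var(X_4) = 4
By independence, var(U) = (4)²var(X_1) + (1)²var(X_2) + (-1)²var(X_3) + (1)²var(X_4)
= (4)²·169 + (1)²·49 + (-1)²·2.25 + (1)²·4 = 2759.25

2759.2500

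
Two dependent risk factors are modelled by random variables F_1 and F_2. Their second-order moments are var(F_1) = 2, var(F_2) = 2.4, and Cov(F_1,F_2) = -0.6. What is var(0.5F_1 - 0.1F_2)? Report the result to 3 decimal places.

0.584

var(0.5F_1 - 0.1F_2) = (0.5)²·var(F_1) + (-0.1)²·var(F_2) + 2·(0.5)·(-0.1)·Cov(F_1,F_2)
= 0.25·2 + 0.01·2.4 + -0.1·-0.6 = 0.584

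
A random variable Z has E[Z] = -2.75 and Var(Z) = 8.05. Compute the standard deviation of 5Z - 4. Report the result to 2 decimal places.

14.19

Var(5Z - 4) = (5)²·8.05 = 201.25
SD(5Z - 4) = √201.25 ≈ 14.19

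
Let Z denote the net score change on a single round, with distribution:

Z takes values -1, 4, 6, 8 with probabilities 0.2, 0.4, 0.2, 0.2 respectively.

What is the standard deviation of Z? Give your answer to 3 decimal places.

2.993

E[Z] = (-1)(0.2) + (4)(0.4) + (6)(0.2) + (8)(0.2) = 4.2
E[Z²] = (-1)²(0.2) + (4)²(0.4) + (6)²(0.2) + (8)²(0.2) = 26.6
V(Z) = E[Z²] − (E[Z])² = 26.6 − (4.2)² = 8.96
SD(Z) = √8.96 ≈ 2.993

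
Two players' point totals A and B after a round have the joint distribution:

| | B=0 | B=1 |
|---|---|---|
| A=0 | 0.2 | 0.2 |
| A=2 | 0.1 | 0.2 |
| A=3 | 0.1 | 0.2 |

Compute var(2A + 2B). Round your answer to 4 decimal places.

E[A] = 1.5,  E[B] = 0.6,  E[AB] = 1
var(A) = 3.9 − (1.5)² = 1.65;  var(B) = 0.6 − (0.6)² = 0.24
cov(A,B) = 1 − (1.5)(0.6) = 0.1
var(2A + 2B) = (2)²·1.65 + (2)²·0.24 + 2·(2)·(2)·0.1 = 8.36

8.3600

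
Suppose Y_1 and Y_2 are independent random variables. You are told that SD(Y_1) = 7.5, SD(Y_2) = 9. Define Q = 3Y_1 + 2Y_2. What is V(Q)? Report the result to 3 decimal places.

V(Y_1) = 56.25, V(Y_2) = 81
By independence, V(Q) = (3)²V(Y_1) + (2)²V(Y_2)
= (3)²·56.25 + (2)²·81 = 830.25

830.250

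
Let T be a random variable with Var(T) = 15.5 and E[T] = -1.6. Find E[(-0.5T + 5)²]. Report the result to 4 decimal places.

E[-0.5T + 5] = -0.5·-1.6 + 5 = 5.8
Var(-0.5T + 5) = (-0.5)²·15.5 = 3.875
E[(-0.5T + 5)²] = Var((-0.5T + 5)) + (E[(-0.5T + 5)])² = 3.875 + (5.8)² = 37.515

37.5150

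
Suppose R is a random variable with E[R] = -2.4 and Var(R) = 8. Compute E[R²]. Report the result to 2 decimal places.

13.76

E[R²] = Var(R) + (E[R])² = 8 + (-2.4)² = 13.76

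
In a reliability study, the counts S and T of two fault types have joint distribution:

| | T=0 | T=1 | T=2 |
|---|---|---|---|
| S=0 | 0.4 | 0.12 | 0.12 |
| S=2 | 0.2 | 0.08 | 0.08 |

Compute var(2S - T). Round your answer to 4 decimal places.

4.1344

E[S] = 0.72,  E[T] = 0.6,  E[ST] = 0.48
var(S) = 1.44 − (0.72)² = 0.9216;  var(T) = 1 − (0.6)² = 0.64
Cov(S,T) = 0.48 − (0.72)(0.6) = 0.048
var(2S - T) = (2)²·0.9216 + (-1)²·0.64 + 2·(2)·(-1)·0.048 = 4.1344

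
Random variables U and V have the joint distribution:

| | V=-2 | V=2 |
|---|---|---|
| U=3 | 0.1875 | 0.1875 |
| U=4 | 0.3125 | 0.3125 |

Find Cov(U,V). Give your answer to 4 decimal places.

0.0000

E[U] = 3.625,  E[V] = 0
E[UV] = 0
Cov(U,V) = E[UV] − E[U]E[V] = 0 − (3.625)(0) = 0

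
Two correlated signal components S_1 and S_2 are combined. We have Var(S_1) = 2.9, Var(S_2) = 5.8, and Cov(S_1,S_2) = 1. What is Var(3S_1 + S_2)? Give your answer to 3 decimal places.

37.900

Var(3S_1 + S_2) = (3)²·Var(S_1) + (1)²·Var(S_2) + 2·(3)·(1)·Cov(S_1,S_2)
= 9·2.9 + 1·5.8 + 6·1 = 37.9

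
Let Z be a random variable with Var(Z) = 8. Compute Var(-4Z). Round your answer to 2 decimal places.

128.00

Var(-4Z) = (-4)²·Var(Z) = 16·8 = 128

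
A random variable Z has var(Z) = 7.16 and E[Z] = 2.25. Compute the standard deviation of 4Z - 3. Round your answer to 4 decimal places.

10.7033

var(4Z - 3) = (4)²·7.16 = 114.56
SD(4Z - 3) = √114.56 ≈ 10.7033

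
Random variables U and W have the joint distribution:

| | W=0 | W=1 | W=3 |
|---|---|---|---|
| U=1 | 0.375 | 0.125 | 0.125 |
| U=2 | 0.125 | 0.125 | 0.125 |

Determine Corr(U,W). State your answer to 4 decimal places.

0.2108

E[U] = 1.375,  E[W] = 1
E[UW] = 1.5
Cov(U,W) = E[UW] − E[U]E[W] = 1.5 − (1.375)(1) = 0.125
Var(U) = 0.234375,  Var(W) = 1.5
ρ = 0.125 / √(0.234375·1.5) ≈ 0.2108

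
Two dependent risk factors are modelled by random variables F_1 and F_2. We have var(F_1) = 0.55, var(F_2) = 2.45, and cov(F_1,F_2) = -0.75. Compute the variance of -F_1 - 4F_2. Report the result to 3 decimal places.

var(-F_1 - 4F_2) = (-1)²·var(F_1) + (-4)²·var(F_2) + 2·(-1)·(-4)·cov(F_1,F_2)
= 1·0.55 + 16·2.45 + 8·-0.75 = 33.75

33.750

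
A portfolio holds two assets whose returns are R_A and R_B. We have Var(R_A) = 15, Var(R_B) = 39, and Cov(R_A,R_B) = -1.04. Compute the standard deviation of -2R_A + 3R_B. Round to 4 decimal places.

20.5786

Var(-2R_A + 3R_B) = (-2)²·Var(R_A) + (3)²·Var(R_B) + 2·(-2)·(3)·Cov(R_A,R_B)
= 4·15 + 9·39 + -12·-1.04 = 423.48
sd(-2R_A + 3R_B) = √423.48 ≈ 20.5786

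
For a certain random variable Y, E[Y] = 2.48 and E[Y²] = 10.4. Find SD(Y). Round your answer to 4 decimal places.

2.0615

V(Y) = 10.4 − (2.48)² = 4.2496
SD(Y) = √4.2496 ≈ 2.0615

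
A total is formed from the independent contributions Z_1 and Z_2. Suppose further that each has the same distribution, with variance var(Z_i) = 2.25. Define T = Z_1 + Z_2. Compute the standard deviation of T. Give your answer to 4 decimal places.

By independence, var(T) = (1)²var(Z_1) + (1)²var(Z_2)
= (1)²·2.25 + (1)²·2.25 = 4.5
SD(T) = √4.5 ≈ 2.1213

2.1213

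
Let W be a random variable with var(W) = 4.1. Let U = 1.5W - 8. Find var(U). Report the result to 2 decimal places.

9.23

var(1.5W - 8) = (1.5)²·var(W) = 2.25·4.1 = 9.225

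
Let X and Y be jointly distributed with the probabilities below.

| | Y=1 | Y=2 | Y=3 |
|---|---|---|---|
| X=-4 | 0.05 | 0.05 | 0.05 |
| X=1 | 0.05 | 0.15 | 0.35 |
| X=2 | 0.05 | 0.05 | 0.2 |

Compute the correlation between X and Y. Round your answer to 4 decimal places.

0.2429

E[X] = 0.55,  E[Y] = 2.45
E[XY] = 1.7
Cov(X,Y) = E[XY] − E[X]E[Y] = 1.7 − (0.55)(2.45) = 0.3525
var(X) = 3.8475,  var(Y) = 0.5475
ρ = 0.3525 / √(3.8475·0.5475) ≈ 0.2429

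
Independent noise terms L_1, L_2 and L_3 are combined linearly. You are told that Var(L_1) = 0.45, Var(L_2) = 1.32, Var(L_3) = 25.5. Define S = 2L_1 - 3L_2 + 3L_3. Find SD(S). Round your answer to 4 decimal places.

By independence, Var(S) = (2)²Var(L_1) + (-3)²Var(L_2) + (3)²Var(L_3)
= (2)²·0.45 + (-3)²·1.32 + (3)²·25.5 = 243.18
SD(S) = √243.18 ≈ 15.5942

15.5942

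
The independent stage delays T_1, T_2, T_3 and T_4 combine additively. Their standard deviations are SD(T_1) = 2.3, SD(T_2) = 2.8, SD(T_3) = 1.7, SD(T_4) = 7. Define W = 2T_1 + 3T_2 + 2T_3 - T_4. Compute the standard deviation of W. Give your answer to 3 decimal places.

Var(T_1) = 5.29, Var(T_2) = 7.84, Var(T_3) = 2.89, Var(T_4) = 49
By independence, Var(W) = (2)²Var(T_1) + (3)²Var(T_2) + (2)²Var(T_3) + (-1)²Var(T_4)
= (2)²·5.29 + (3)²·7.84 + (2)²·2.89 + (-1)²·49 = 152.28
SD(W) = √152.28 ≈ 12.340

12.340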